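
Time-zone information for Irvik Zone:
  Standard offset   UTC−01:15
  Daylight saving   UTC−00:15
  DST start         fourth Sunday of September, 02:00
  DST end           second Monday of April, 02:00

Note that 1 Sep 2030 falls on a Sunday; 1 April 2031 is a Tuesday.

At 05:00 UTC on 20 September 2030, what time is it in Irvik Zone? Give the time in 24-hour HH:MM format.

1 September 2030 is a Sunday, so the first Sunday is September 1 and the fourth is September 22.
1 April 2031 is a Tuesday, so the first Monday is April 7 and the second is April 14.
At the standard offset (UTC−01:15), 05:00 UTC − 1h15m = 03:45 Irvik Zone standard time.
The standard-time date in Irvik Zone, 20 September 2030, is outside the daylight-saving period (22 September 2030 – 14 April 2031), so Irvik Zone is on standard time, UTC−01:15.
05:00 UTC − 1h15m = 03:45 local.

03:45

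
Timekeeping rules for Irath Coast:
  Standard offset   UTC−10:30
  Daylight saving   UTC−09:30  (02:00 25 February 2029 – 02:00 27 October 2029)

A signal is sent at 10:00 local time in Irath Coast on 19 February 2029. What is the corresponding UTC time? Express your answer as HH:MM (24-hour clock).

19 February 2029 does not fall between 25 February and 27 October, so daylight saving is not in effect and Irath Coast is at UTC−10:30.
10:00 local + 10h30m = 20:30 UTC.

20:30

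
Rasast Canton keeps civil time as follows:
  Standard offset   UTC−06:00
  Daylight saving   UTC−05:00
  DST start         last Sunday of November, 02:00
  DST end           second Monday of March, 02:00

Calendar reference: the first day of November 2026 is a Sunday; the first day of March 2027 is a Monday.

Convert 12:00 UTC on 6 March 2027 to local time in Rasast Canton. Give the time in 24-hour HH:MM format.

07:00

1 November 2026 is a Sunday, so Sundays fall on 1, 8, 15, 22, 29; the last is November 29.
1 March 2027 is a Monday, so the first Monday is March 1 and the second is March 8.
At the standard offset (UTC−06:00), 12:00 UTC − 6h = 06:00 Rasast Canton standard time.
The standard-time date in Rasast Canton, 6 March 2027, falls between 29 November 2026 and 8 March 2027, so daylight saving is in effect and Rasast Canton is at UTC−05:00.
12:00 UTC − 5h = 07:00 local.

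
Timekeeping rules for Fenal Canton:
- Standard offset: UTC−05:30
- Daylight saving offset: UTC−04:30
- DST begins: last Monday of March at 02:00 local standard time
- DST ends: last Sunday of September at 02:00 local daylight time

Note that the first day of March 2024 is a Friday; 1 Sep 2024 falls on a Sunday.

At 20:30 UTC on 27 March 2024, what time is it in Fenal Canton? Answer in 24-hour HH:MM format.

16:00

1 March 2024 is a Friday, so Mondays fall on 4, 11, 18, 25; the last is March 25.
1 September 2024 is a Sunday, so Sundays fall on 1, 8, 15, 22, 29; the last is September 29.
At the standard offset (UTC−05:30), 20:30 UTC − 5h30m = 15:00 Fenal Canton standard time.
The standard-time date in Fenal Canton, 27 March 2024, falls between 25 March and 29 September, so daylight saving is in effect and Fenal Canton is at UTC−04:30.
20:30 UTC − 4h30m = 16:00 local.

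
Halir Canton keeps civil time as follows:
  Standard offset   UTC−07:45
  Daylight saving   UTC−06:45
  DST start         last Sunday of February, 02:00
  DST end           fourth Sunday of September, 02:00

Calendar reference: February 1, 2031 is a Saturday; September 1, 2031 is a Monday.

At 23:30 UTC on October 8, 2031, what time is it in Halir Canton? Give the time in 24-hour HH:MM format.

1 February 2031 is a Saturday, so Sundays fall on 2, 9, 16, 23; the last is February 23.
1 September 2031 is a Monday, so the first Sunday is September 7 and the fourth is September 28.
At the standard offset (UTC−07:45), 23:30 UTC − 7h45m = 15:45 Halir Canton standard time.
Daylight saving runs 23 February – 28 September; the standard-time date in Halir Canton, October 8, 2031, is outside that window, so Halir Canton is on standard time at UTC−07:45.
23:30 UTC − 7h45m = 15:45 local.

15:45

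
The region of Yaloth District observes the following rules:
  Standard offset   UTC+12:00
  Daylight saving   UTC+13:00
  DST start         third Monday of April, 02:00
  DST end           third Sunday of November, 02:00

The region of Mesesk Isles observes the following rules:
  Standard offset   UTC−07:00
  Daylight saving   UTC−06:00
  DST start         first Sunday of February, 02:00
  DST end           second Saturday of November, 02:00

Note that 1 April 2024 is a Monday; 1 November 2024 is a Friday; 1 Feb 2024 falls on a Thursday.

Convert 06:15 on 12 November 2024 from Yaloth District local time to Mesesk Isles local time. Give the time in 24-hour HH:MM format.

10:15

1 April 2024 is a Monday, so the first Monday is April 1 and the third is April 15.
1 November 2024 is a Friday, so the first Sunday is November 3 and the third is November 17.
12 November 2024 falls between 15 April and 17 November, so daylight saving is in effect and Yaloth District is at UTC+13:00.
06:15 Yaloth District − 13h = 17:15 UTC (rolling into the previous day, 11 November 2024).
1 February 2024 is a Thursday, so the first Sunday is February 4.
1 November 2024 is a Friday, so the first Saturday is November 2 and the second is November 9.
At the standard offset (UTC−07:00), 17:15 UTC − 7h = 10:15 Mesesk Isles standard time.
Daylight saving runs 4 February – 9 November; the standard-time date in Mesesk Isles, 11 November 2024, is outside that window, so Mesesk Isles is on standard time at UTC−07:00.
17:15 UTC − 7h = 10:15 Mesesk Isles.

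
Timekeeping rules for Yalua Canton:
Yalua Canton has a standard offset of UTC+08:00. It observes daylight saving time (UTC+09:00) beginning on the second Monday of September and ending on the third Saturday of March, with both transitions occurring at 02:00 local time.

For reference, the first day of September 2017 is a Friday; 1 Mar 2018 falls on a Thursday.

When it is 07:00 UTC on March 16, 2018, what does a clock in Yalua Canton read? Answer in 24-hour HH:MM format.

16:00

1 September 2017 is a Friday, so the first Monday is September 4 and the second is September 11.
1 March 2018 is a Thursday, so the first Saturday is March 3 and the third is March 17.
At the standard offset (UTC+08:00), 07:00 UTC + 8h = 15:00 Yalua Canton standard time.
The standard-time date in Yalua Canton, March 16, 2018, lies within the daylight-saving period (11 September 2017 – 17 March 2018), so Yalua Canton is on daylight time, UTC+09:00.
07:00 UTC + 9h = 16:00 local.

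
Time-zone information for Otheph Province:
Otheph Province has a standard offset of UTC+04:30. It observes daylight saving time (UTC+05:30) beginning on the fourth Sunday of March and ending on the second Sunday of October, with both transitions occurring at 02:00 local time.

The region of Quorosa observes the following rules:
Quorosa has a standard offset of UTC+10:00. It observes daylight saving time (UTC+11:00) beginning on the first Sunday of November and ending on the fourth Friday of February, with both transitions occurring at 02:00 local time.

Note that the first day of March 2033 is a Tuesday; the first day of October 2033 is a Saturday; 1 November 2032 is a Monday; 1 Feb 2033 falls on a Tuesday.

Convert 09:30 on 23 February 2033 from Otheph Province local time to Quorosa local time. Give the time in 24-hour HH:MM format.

1 March 2033 is a Tuesday, so the first Sunday is March 6 and the fourth is March 27.
1 October 2033 is a Saturday, so the first Sunday is October 2 and the second is October 9.
23 February 2033 is outside the daylight-saving period (27 March – 9 October), so Otheph Province is on standard time, UTC+04:30.
09:30 Otheph Province − 4h30m = 05:00 UTC.
1 November 2032 is a Monday, so the first Sunday is November 7.
1 February 2033 is a Tuesday, so the first Friday is February 4 and the fourth is February 25.
At the standard offset (UTC+10:00), 05:00 UTC + 10h = 15:00 Quorosa standard time.
The standard-time date in Quorosa, 23 February 2033, lies within the daylight-saving period (7 November 2032 – 25 February 2033), so Quorosa is on daylight time, UTC+11:00.
05:00 UTC + 11h = 16:00 Quorosa.

16:00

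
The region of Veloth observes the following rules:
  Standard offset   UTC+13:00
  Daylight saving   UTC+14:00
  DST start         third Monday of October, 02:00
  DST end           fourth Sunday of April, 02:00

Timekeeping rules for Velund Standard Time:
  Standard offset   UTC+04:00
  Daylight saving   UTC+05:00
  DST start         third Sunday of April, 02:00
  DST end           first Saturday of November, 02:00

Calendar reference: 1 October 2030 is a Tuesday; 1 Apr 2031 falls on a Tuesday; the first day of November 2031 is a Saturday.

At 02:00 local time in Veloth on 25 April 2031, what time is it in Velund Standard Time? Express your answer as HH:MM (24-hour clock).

17:00

1 October 2030 is a Tuesday, so the first Monday is October 7 and the third is October 21.
1 April 2031 is a Tuesday, so the first Sunday is April 6 and the fourth is April 27.
25 April 2031 lies within the daylight-saving period (21 October 2030 – 27 April 2031), so Veloth is on daylight time, UTC+14:00.
02:00 Veloth − 14h = 12:00 UTC (rolling into the previous day, 24 April 2031).
1 April 2031 is a Tuesday, so the first Sunday is April 6 and the third is April 20.
1 November 2031 is a Saturday, so the first Saturday is November 1.
At the standard offset (UTC+04:00), 12:00 UTC + 4h = 16:00 Velund Standard Time standard time.
Daylight saving runs 20 April – 1 November; the standard-time date in Velund Standard Time, 24 April 2031, is inside that window, so Velund Standard Time is at UTC+05:00.
12:00 UTC + 5h = 17:00 Velund Standard Time.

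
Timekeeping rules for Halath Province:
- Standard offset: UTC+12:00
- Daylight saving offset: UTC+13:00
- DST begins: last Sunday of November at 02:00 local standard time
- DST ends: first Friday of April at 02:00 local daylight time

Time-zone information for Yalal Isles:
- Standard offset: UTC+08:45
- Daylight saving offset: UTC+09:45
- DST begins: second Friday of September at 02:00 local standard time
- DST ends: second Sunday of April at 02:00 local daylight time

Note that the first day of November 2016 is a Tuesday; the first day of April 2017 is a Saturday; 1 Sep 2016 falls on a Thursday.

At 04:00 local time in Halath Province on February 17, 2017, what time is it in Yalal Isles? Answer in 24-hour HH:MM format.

1 November 2016 is a Tuesday, so Sundays fall on 6, 13, 20, 27; the last is November 27.
1 April 2017 is a Saturday, so the first Friday is April 7.
February 17, 2017 falls between 27 November 2016 and 7 April 2017, so daylight saving is in effect and Halath Province is at UTC+13:00.
04:00 Halath Province − 13h = 15:00 UTC (rolling into the previous day, 16 February 2017).
1 September 2016 is a Thursday, so the first Friday is September 2 and the second is September 9.
1 April 2017 is a Saturday, so the first Sunday is April 2 and the second is April 9.
At the standard offset (UTC+08:45), 15:00 UTC + 8h45m = 23:45 Yalal Isles standard time.
The standard-time date in Yalal Isles, February 16, 2017, falls between 9 September 2016 and 9 April 2017, so daylight saving is in effect and Yalal Isles is at UTC+09:45.
15:00 UTC + 9h45m = 00:45 Yalal Isles (rolling into the next day, 17 February 2017).

00:45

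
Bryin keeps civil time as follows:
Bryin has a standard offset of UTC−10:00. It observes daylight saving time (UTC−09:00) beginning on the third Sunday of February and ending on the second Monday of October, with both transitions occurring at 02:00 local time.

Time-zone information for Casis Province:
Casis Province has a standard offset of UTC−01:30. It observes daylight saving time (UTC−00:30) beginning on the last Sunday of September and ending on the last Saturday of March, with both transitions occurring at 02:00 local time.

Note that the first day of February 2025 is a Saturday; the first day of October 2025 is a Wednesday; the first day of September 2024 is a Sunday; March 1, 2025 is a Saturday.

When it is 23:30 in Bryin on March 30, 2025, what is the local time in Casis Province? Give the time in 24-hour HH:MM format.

07:00

1 February 2025 is a Saturday, so the first Sunday is February 2 and the third is February 16.
1 October 2025 is a Wednesday, so the first Monday is October 6 and the second is October 13.
March 30, 2025 lies within the daylight-saving period (16 February – 13 October), so Bryin is on daylight time, UTC−09:00.
23:30 Bryin + 9h = 08:30 UTC (rolling into the next day, 31 March 2025).
1 September 2024 is a Sunday, so Sundays fall on 1, 8, 15, 22, 29; the last is September 29.
1 March 2025 is a Saturday, so Saturdays fall on 1, 8, 15, 22, 29; the last is March 29.
At the standard offset (UTC−01:30), 08:30 UTC − 1h30m = 07:00 Casis Province standard time.
The standard-time date in Casis Province, March 31, 2025, does not fall between 29 September 2024 and 29 March 2025, so daylight saving is not in effect and Casis Province is at UTC−01:30.
08:30 UTC − 1h30m = 07:00 Casis Province.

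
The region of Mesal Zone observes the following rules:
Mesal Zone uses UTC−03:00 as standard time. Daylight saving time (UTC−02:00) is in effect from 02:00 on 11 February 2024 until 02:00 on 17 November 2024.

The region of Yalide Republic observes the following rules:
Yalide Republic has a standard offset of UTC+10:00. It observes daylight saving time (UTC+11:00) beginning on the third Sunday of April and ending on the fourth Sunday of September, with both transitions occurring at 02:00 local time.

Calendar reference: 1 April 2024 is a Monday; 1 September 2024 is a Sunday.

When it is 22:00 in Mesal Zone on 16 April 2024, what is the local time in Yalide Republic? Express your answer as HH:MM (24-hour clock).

10:00

16 April 2024 falls between 11 February and 17 November, so daylight saving is in effect and Mesal Zone is at UTC−02:00.
22:00 Mesal Zone + 2h = 00:00 UTC (rolling into the next day, 17 April 2024).
1 April 2024 is a Monday, so the first Sunday is April 7 and the third is April 21.
1 September 2024 is a Sunday, so the first Sunday is September 1 and the fourth is September 22.
At the standard offset (UTC+10:00), 00:00 UTC + 10h = 10:00 Yalide Republic standard time.
Daylight saving runs 21 April – 22 September; the standard-time date in Yalide Republic, 17 April 2024, is outside that window, so Yalide Republic is on standard time at UTC+10:00.
00:00 UTC + 10h = 10:00 Yalide Republic.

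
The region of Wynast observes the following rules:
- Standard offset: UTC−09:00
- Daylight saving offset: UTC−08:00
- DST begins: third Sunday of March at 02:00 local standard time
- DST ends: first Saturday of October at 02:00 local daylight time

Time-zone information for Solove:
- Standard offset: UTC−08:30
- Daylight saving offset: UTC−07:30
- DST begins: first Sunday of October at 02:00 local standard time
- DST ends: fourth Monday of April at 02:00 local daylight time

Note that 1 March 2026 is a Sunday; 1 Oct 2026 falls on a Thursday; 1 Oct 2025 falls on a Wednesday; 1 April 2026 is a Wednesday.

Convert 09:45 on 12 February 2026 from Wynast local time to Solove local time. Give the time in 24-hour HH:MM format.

11:15

1 March 2026 is a Sunday, so the first Sunday is March 1 and the third is March 15.
1 October 2026 is a Thursday, so the first Saturday is October 3.
12 February 2026 does not fall between 15 March and 3 October, so daylight saving is not in effect and Wynast is at UTC−09:00.
09:45 Wynast + 9h = 18:45 UTC.
1 October 2025 is a Wednesday, so the first Sunday is October 5.
1 April 2026 is a Wednesday, so the first Monday is April 6 and the fourth is April 27.
At the standard offset (UTC−08:30), 18:45 UTC − 8h30m = 10:15 Solove standard time.
The standard-time date in Solove, 12 February 2026, falls between 5 October 2025 and 27 April 2026, so daylight saving is in effect and Solove is at UTC−07:30.
18:45 UTC − 7h30m = 11:15 Solove.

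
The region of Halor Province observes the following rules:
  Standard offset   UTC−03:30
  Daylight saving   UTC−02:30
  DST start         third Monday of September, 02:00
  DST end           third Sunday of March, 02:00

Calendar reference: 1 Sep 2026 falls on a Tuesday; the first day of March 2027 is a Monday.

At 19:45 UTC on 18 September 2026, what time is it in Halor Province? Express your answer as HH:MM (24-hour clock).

1 September 2026 is a Tuesday, so the first Monday is September 7 and the third is September 21.
1 March 2027 is a Monday, so the first Sunday is March 7 and the third is March 21.
At the standard offset (UTC−03:30), 19:45 UTC − 3h30m = 16:15 Halor Province standard time.
Daylight saving runs 21 September 2026 – 21 March 2027; the standard-time date in Halor Province, 18 September 2026, is outside that window, so Halor Province is on standard time at UTC−03:30.
19:45 UTC − 3h30m = 16:15 local.

16:15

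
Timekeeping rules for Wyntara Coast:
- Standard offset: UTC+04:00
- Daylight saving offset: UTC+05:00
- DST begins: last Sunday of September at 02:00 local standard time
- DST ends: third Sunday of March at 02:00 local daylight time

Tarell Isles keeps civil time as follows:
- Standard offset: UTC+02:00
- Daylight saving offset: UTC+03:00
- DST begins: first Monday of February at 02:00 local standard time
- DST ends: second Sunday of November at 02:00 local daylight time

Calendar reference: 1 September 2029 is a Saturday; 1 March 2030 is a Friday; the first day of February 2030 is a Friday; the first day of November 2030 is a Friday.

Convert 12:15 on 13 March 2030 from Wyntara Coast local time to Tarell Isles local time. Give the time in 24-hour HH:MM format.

1 September 2029 is a Saturday, so Sundays fall on 2, 9, 16, 23, 30; the last is September 30.
1 March 2030 is a Friday, so the first Sunday is March 3 and the third is March 17.
13 March 2030 lies within the daylight-saving period (30 September 2029 – 17 March 2030), so Wyntara Coast is on daylight time, UTC+05:00.
12:15 Wyntara Coast − 5h = 07:15 UTC.
1 February 2030 is a Friday, so the first Monday is February 4.
1 November 2030 is a Friday, so the first Sunday is November 3 and the second is November 10.
At the standard offset (UTC+02:00), 07:15 UTC + 2h = 09:15 Tarell Isles standard time.
Daylight saving runs 4 February – 10 November; the standard-time date in Tarell Isles, 13 March 2030, is inside that window, so Tarell Isles is at UTC+03:00.
07:15 UTC + 3h = 10:15 Tarell Isles.

10:15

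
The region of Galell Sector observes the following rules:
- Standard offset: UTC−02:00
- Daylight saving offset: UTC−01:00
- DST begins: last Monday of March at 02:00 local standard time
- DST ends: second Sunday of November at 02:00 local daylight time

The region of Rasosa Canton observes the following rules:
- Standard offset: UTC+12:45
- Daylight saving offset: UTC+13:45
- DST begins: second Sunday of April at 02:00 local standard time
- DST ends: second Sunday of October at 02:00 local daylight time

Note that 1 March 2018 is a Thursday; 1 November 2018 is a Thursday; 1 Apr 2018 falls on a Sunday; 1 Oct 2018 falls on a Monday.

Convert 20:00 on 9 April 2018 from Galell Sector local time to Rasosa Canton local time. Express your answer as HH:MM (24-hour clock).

10:45

1 March 2018 is a Thursday, so Mondays fall on 5, 12, 19, 26; the last is March 26.
1 November 2018 is a Thursday, so the first Sunday is November 4 and the second is November 11.
9 April 2018 lies within the daylight-saving period (26 March – 11 November), so Galell Sector is on daylight time, UTC−01:00.
20:00 Galell Sector + 1h = 21:00 UTC.
1 April 2018 is a Sunday, so the first Sunday is April 1 and the second is April 8.
1 October 2018 is a Monday, so the first Sunday is October 7 and the second is October 14.
At the standard offset (UTC+12:45), 21:00 UTC + 12h45m = 09:45 Rasosa Canton standard time (rolling into the next day, 10 April 2018).
The standard-time date in Rasosa Canton, 10 April 2018, lies within the daylight-saving period (8 April – 14 October), so Rasosa Canton is on daylight time, UTC+13:45.
21:00 UTC + 13h45m = 10:45 Rasosa Canton (rolling into the next day, 10 April 2018).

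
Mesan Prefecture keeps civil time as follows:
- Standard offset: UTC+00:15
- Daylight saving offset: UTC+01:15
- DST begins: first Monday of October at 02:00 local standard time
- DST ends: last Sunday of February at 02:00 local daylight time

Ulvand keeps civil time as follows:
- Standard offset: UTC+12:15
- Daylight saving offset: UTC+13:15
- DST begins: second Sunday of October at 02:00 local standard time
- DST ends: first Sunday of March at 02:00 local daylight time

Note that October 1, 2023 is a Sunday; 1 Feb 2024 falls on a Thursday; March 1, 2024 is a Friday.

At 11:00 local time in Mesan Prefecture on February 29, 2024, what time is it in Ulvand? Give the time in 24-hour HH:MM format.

1 October 2023 is a Sunday, so the first Monday is October 2.
1 February 2024 is a Thursday, so Sundays fall on 4, 11, 18, 25; the last is February 25.
February 29, 2024 is outside the daylight-saving period (2 October 2023 – 25 February 2024), so Mesan Prefecture is on standard time, UTC+00:15.
11:00 Mesan Prefecture − 0h15m = 10:45 UTC.
1 October 2023 is a Sunday, so the first Sunday is October 1 and the second is October 8.
1 March 2024 is a Friday, so the first Sunday is March 3.
At the standard offset (UTC+12:15), 10:45 UTC + 12h15m = 23:00 Ulvand standard time.
Daylight saving runs 8 October 2023 – 3 March 2024; the standard-time date in Ulvand, February 29, 2024, is inside that window, so Ulvand is at UTC+13:15.
10:45 UTC + 13h15m = 00:00 Ulvand (rolling into the next day, 1 March 2024).

00:00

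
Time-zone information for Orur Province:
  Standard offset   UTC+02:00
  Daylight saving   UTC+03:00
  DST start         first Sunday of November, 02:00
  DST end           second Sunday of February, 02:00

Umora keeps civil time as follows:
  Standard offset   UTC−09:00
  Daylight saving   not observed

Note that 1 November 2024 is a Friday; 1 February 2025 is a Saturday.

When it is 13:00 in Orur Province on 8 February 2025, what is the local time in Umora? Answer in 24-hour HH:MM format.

1 November 2024 is a Friday, so the first Sunday is November 3.
1 February 2025 is a Saturday, so the first Sunday is February 2 and the second is February 9.
Daylight saving runs 3 November 2024 – 9 February 2025; 8 February 2025 is inside that window, so Orur Province is at UTC+03:00.
13:00 Orur Province − 3h = 10:00 UTC.
Umora has no daylight saving, so its offset is UTC−09:00 year-round.
10:00 UTC − 9h = 01:00 Umora.

01:00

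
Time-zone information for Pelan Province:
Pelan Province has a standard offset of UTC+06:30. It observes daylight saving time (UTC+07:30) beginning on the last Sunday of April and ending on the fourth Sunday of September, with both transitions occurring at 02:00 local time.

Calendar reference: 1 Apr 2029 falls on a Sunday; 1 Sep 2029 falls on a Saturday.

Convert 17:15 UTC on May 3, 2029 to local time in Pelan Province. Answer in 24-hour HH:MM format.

00:45

1 April 2029 is a Sunday, so Sundays fall on 1, 8, 15, 22, 29; the last is April 29.
1 September 2029 is a Saturday, so the first Sunday is September 2 and the fourth is September 23.
At the standard offset (UTC+06:30), 17:15 UTC + 6h30m = 23:45 Pelan Province standard time.
The standard-time date in Pelan Province, May 3, 2029, lies within the daylight-saving period (29 April – 23 September), so Pelan Province is on daylight time, UTC+07:30.
17:15 UTC + 7h30m = 00:45 local (rolling into the next day, 4 May 2029).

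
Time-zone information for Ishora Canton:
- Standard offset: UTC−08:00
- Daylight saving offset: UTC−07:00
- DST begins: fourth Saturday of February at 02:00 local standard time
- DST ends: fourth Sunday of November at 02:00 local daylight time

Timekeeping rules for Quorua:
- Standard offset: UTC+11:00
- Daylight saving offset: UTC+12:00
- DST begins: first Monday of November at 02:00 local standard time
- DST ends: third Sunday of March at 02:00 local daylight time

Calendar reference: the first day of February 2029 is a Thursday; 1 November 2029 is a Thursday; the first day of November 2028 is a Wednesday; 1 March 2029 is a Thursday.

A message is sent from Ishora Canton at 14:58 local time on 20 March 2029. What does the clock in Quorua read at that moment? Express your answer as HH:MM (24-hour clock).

1 February 2029 is a Thursday, so the first Saturday is February 3 and the fourth is February 24.
1 November 2029 is a Thursday, so the first Sunday is November 4 and the fourth is November 25.
20 March 2029 lies within the daylight-saving period (24 February – 25 November), so Ishora Canton is on daylight time, UTC−07:00.
14:58 Ishora Canton + 7h = 21:58 UTC.
1 November 2028 is a Wednesday, so the first Monday is November 6.
1 March 2029 is a Thursday, so the first Sunday is March 4 and the third is March 18.
At the standard offset (UTC+11:00), 21:58 UTC + 11h = 08:58 Quorua standard time (rolling into the next day, 21 March 2029).
The standard-time date in Quorua, 21 March 2029, is outside the daylight-saving period (6 November 2028 – 18 March 2029), so Quorua is on standard time, UTC+11:00.
21:58 UTC + 11h = 08:58 Quorua (rolling into the next day, 21 March 2029).

08:58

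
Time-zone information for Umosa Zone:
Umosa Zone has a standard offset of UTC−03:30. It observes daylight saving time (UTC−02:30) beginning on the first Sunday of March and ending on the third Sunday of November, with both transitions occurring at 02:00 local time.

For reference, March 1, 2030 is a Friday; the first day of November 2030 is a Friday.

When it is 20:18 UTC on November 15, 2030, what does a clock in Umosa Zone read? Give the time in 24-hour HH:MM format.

17:48

1 March 2030 is a Friday, so the first Sunday is March 3.
1 November 2030 is a Friday, so the first Sunday is November 3 and the third is November 17.
At the standard offset (UTC−03:30), 20:18 UTC − 3h30m = 16:48 Umosa Zone standard time.
The standard-time date in Umosa Zone, November 15, 2030, falls between 3 March and 17 November, so daylight saving is in effect and Umosa Zone is at UTC−02:30.
20:18 UTC − 2h30m = 17:48 local.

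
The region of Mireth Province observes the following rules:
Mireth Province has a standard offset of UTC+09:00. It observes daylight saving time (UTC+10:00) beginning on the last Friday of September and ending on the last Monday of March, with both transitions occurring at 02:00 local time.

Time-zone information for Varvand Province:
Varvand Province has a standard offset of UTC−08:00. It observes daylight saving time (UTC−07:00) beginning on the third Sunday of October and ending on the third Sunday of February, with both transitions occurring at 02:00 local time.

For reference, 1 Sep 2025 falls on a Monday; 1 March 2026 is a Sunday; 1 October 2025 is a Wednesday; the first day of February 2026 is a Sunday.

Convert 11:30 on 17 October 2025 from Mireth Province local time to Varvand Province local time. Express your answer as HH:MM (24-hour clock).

17:30

1 September 2025 is a Monday, so Fridays fall on 5, 12, 19, 26; the last is September 26.
1 March 2026 is a Sunday, so Mondays fall on 2, 9, 16, 23, 30; the last is March 30.
Daylight saving runs 26 September 2025 – 30 March 2026; 17 October 2025 is inside that window, so Mireth Province is at UTC+10:00.
11:30 Mireth Province − 10h = 01:30 UTC.
1 October 2025 is a Wednesday, so the first Sunday is October 5 and the third is October 19.
1 February 2026 is a Sunday, so the first Sunday is February 1 and the third is February 15.
At the standard offset (UTC−08:00), 01:30 UTC − 8h = 17:30 Varvand Province standard time (rolling into the previous day, 16 October 2025).
The standard-time date in Varvand Province, 16 October 2025, does not fall between 19 October 2025 and 15 February 2026, so daylight saving is not in effect and Varvand Province is at UTC−08:00.
01:30 UTC − 8h = 17:30 Varvand Province (rolling into the previous day, 16 October 2025).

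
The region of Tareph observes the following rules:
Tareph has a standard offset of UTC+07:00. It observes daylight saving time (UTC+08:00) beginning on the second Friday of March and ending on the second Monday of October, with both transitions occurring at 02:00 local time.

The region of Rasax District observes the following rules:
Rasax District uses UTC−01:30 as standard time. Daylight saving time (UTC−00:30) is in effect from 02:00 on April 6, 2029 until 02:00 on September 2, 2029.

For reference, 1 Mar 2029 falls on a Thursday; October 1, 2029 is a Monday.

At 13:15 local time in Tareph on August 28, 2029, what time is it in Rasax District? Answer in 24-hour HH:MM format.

1 March 2029 is a Thursday, so the first Friday is March 2 and the second is March 9.
1 October 2029 is a Monday, so the first Monday is October 1 and the second is October 8.
Daylight saving runs 9 March – 8 October; August 28, 2029 is inside that window, so Tareph is at UTC+08:00.
13:15 Tareph − 8h = 05:15 UTC.
At the standard offset (UTC−01:30), 05:15 UTC − 1h30m = 03:45 Rasax District standard time.
The standard-time date in Rasax District, August 28, 2029, lies within the daylight-saving period (6 April – 2 September), so Rasax District is on daylight time, UTC−00:30.
05:15 UTC − 0h30m = 04:45 Rasax District.

04:45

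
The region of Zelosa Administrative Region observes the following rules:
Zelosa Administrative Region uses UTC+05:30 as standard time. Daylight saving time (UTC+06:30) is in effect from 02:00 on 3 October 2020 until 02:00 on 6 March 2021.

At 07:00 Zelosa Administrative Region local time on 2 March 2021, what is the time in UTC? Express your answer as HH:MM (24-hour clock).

00:30

2 March 2021 falls between 3 October 2020 and 6 March 2021, so daylight saving is in effect and Zelosa Administrative Region is at UTC+06:30.
07:00 local − 6h30m = 00:30 UTC.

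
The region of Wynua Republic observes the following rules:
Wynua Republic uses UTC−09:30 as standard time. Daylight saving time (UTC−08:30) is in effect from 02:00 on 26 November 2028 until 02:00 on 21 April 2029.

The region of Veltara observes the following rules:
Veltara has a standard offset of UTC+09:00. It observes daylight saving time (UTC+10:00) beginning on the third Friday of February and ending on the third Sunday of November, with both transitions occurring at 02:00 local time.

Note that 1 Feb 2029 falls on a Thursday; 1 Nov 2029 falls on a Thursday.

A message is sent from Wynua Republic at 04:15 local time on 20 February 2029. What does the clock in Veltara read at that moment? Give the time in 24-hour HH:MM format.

22:45

20 February 2029 falls between 26 November 2028 and 21 April 2029, so daylight saving is in effect and Wynua Republic is at UTC−08:30.
04:15 Wynua Republic + 8h30m = 12:45 UTC.
1 February 2029 is a Thursday, so the first Friday is February 2 and the third is February 16.
1 November 2029 is a Thursday, so the first Sunday is November 4 and the third is November 18.
At the standard offset (UTC+09:00), 12:45 UTC + 9h = 21:45 Veltara standard time.
The standard-time date in Veltara, 20 February 2029, falls between 16 February and 18 November, so daylight saving is in effect and Veltara is at UTC+10:00.
12:45 UTC + 10h = 22:45 Veltara.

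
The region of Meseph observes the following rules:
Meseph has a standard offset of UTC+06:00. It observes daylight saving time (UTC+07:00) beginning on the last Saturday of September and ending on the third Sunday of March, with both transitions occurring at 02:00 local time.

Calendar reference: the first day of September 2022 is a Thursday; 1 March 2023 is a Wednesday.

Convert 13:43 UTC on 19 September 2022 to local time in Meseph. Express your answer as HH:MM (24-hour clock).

1 September 2022 is a Thursday, so Saturdays fall on 3, 10, 17, 24; the last is September 24.
1 March 2023 is a Wednesday, so the first Sunday is March 5 and the third is March 19.
At the standard offset (UTC+06:00), 13:43 UTC + 6h = 19:43 Meseph standard time.
The standard-time date in Meseph, 19 September 2022, is outside the daylight-saving period (24 September 2022 – 19 March 2023), so Meseph is on standard time, UTC+06:00.
13:43 UTC + 6h = 19:43 local.

19:43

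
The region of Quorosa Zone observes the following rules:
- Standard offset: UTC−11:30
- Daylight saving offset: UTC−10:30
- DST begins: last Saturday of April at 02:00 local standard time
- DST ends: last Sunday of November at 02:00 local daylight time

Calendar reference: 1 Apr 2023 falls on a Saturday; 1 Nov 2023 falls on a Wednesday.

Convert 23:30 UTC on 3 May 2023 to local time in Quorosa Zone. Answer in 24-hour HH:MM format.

13:00

1 April 2023 is a Saturday, so Saturdays fall on 1, 8, 15, 22, 29; the last is April 29.
1 November 2023 is a Wednesday, so Sundays fall on 5, 12, 19, 26; the last is November 26.
At the standard offset (UTC−11:30), 23:30 UTC − 11h30m = 12:00 Quorosa Zone standard time.
The standard-time date in Quorosa Zone, 3 May 2023, lies within the daylight-saving period (29 April – 26 November), so Quorosa Zone is on daylight time, UTC−10:30.
23:30 UTC − 10h30m = 13:00 local.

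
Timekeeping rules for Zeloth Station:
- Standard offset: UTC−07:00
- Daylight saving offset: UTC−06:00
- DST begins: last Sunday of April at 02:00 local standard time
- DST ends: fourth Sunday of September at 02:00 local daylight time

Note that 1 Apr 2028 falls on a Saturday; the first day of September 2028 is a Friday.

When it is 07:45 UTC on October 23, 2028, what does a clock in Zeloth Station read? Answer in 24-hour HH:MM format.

00:45

1 April 2028 is a Saturday, so Sundays fall on 2, 9, 16, 23, 30; the last is April 30.
1 September 2028 is a Friday, so the first Sunday is September 3 and the fourth is September 24.
At the standard offset (UTC−07:00), 07:45 UTC − 7h = 00:45 Zeloth Station standard time.
Daylight saving runs 30 April – 24 September; the standard-time date in Zeloth Station, October 23, 2028, is outside that window, so Zeloth Station is on standard time at UTC−07:00.
07:45 UTC − 7h = 00:45 local.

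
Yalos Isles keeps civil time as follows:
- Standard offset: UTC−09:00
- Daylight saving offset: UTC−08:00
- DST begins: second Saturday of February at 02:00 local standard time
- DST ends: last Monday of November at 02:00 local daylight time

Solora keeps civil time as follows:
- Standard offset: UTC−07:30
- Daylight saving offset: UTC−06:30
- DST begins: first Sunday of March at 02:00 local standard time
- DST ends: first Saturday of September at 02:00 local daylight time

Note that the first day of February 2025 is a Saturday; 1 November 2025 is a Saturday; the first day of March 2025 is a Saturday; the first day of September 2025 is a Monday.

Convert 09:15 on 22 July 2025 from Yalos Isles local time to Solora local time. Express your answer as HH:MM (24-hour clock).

1 February 2025 is a Saturday, so the first Saturday is February 1 and the second is February 8.
1 November 2025 is a Saturday, so Mondays fall on 3, 10, 17, 24; the last is November 24.
22 July 2025 falls between 8 February and 24 November, so daylight saving is in effect and Yalos Isles is at UTC−08:00.
09:15 Yalos Isles + 8h = 17:15 UTC.
1 March 2025 is a Saturday, so the first Sunday is March 2.
1 September 2025 is a Monday, so the first Saturday is September 6.
At the standard offset (UTC−07:30), 17:15 UTC − 7h30m = 09:45 Solora standard time.
The standard-time date in Solora, 22 July 2025, lies within the daylight-saving period (2 March – 6 September), so Solora is on daylight time, UTC−06:30.
17:15 UTC − 6h30m = 10:45 Solora.

10:45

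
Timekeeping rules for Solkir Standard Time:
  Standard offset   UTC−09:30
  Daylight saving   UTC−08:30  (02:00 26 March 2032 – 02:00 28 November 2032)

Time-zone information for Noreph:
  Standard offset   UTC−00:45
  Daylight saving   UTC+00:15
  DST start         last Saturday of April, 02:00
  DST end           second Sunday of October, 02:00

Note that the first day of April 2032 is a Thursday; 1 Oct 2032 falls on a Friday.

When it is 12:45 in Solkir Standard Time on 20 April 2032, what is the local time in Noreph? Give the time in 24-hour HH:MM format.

20 April 2032 lies within the daylight-saving period (26 March – 28 November), so Solkir Standard Time is on daylight time, UTC−08:30.
12:45 Solkir Standard Time + 8h30m = 21:15 UTC.
1 April 2032 is a Thursday, so Saturdays fall on 3, 10, 17, 24; the last is April 24.
1 October 2032 is a Friday, so the first Sunday is October 3 and the second is October 10.
At the standard offset (UTC−00:45), 21:15 UTC − 0h45m = 20:30 Noreph standard time.
Daylight saving runs 24 April – 10 October; the standard-time date in Noreph, 20 April 2032, is outside that window, so Noreph is on standard time at UTC−00:45.
21:15 UTC − 0h45m = 20:30 Noreph.

20:30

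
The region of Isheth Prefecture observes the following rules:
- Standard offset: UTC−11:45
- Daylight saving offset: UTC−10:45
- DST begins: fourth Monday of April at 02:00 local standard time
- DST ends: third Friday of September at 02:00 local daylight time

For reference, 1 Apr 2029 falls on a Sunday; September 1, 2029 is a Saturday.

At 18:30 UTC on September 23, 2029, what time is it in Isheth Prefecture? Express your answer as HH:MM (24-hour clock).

06:45

1 April 2029 is a Sunday, so the first Monday is April 2 and the fourth is April 23.
1 September 2029 is a Saturday, so the first Friday is September 7 and the third is September 21.
At the standard offset (UTC−11:45), 18:30 UTC − 11h45m = 06:45 Isheth Prefecture standard time.
The standard-time date in Isheth Prefecture, September 23, 2029, is outside the daylight-saving period (23 April – 21 September), so Isheth Prefecture is on standard time, UTC−11:45.
18:30 UTC − 11h45m = 06:45 local.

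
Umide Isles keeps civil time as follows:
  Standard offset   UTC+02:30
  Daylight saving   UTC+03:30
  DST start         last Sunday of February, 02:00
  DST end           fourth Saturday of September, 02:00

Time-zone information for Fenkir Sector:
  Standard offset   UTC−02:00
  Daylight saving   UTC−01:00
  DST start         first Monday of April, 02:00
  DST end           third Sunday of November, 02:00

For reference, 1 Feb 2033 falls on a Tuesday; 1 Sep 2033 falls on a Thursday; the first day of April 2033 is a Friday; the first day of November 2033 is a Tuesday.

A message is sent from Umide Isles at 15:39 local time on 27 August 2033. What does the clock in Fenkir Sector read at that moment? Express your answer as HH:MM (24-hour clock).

11:09

1 February 2033 is a Tuesday, so Sundays fall on 6, 13, 20, 27; the last is February 27.
1 September 2033 is a Thursday, so the first Saturday is September 3 and the fourth is September 24.
27 August 2033 falls between 27 February and 24 September, so daylight saving is in effect and Umide Isles is at UTC+03:30.
15:39 Umide Isles − 3h30m = 12:09 UTC.
1 April 2033 is a Friday, so the first Monday is April 4.
1 November 2033 is a Tuesday, so the first Sunday is November 6 and the third is November 20.
At the standard offset (UTC−02:00), 12:09 UTC − 2h = 10:09 Fenkir Sector standard time.
Daylight saving runs 4 April – 20 November; the standard-time date in Fenkir Sector, 27 August 2033, is inside that window, so Fenkir Sector is at UTC−01:00.
12:09 UTC − 1h = 11:09 Fenkir Sector.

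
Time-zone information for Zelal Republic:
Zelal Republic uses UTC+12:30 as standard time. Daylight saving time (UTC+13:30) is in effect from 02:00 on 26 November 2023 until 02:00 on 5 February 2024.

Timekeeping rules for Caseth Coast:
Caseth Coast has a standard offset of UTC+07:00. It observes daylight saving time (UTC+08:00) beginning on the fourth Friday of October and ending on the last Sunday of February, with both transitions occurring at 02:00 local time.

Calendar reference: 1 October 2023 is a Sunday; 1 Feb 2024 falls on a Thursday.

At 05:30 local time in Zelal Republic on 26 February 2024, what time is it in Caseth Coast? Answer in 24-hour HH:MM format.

Daylight saving runs 26 November 2023 – 5 February 2024; 26 February 2024 is outside that window, so Zelal Republic is on standard time at UTC+12:30.
05:30 Zelal Republic − 12h30m = 17:00 UTC (rolling into the previous day, 25 February 2024).
1 October 2023 is a Sunday, so the first Friday is October 6 and the fourth is October 27.
1 February 2024 is a Thursday, so Sundays fall on 4, 11, 18, 25; the last is February 25.
At the standard offset (UTC+07:00), 17:00 UTC + 7h = 00:00 Caseth Coast standard time (rolling into the next day, 26 February 2024).
The standard-time date in Caseth Coast, 26 February 2024, does not fall between 27 October 2023 and 25 February 2024, so daylight saving is not in effect and Caseth Coast is at UTC+07:00.
17:00 UTC + 7h = 00:00 Caseth Coast (rolling into the next day, 26 February 2024).

00:00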